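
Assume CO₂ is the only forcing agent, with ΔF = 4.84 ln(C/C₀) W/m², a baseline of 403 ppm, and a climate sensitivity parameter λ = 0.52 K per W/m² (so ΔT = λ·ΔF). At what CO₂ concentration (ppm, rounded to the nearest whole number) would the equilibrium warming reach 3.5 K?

C ≈ 1619 ppm

Required forcing: ΔF = ΔT/λ = 3.5/0.52 = 6.7308 W/m².
Then ln(C/403) = ΔF/4.84 = 6.7308/4.84 = 1.39066.
So C = 403 × e^1.39066 = 403 × 4.01750 = 1619.05 ppm.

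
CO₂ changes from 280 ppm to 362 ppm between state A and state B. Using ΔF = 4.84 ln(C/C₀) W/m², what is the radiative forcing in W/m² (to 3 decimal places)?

CO₂: 4.84 × ln(362/280) = 4.84 × ln(1.29286) = 4.84 × 0.25686 = 1.2432 W/m².

ΔF = 1.243 W/m²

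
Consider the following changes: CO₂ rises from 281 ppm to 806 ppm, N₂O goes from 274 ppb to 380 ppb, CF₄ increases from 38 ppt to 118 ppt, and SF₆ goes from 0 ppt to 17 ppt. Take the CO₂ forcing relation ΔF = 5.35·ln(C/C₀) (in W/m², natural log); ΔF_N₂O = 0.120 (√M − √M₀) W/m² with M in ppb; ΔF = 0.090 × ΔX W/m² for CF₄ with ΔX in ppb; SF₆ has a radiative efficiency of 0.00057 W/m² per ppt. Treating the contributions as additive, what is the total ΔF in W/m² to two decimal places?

ΔF = 6.01 W/m²

CO₂: 5.35 × ln(806/281) = 5.35 × ln(2.86833) = 5.35 × 1.05373 = 5.6375 W/m².
N₂O: 0.120 × (√380 − √274) = 0.120 × (19.4936 − 16.5529) = 0.120 × 2.9407 = 0.3529 W/m².
CF₄: Δ = 118 − 38 = 80 ppt = 0.080 ppb; ΔF = 0.090 × 0.080 = 0.0072 W/m².
SF₆: ΔF = 0.00057 × (17 − 0) = 0.00057 × 17 = 0.0097 W/m².
Total ΔF = 5.6375 + 0.3529 + 0.0072 + 0.0097 = 6.0073 W/m².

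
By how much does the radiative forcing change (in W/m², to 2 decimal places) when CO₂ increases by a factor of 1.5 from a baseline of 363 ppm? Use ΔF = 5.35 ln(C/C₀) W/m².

Because the forcing depends only on the ratio C/C₀, the initial concentration does not enter.
ΔF = 5.35 × ln(1.5) = 5.35 × 0.40547 = 2.1693 W/m².

ΔF = 2.17 W/m²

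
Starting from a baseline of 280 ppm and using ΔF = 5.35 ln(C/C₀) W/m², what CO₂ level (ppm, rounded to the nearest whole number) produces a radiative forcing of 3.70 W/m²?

C ≈ 559 ppm

Set 5.35 ln(C/280) = 3.70, so ln(C/280) = 3.70/5.35 = 0.69159.
Then C/280 = e^0.69159 = 1.99689, giving C = 280 × 1.99689 = 559.13 ppm.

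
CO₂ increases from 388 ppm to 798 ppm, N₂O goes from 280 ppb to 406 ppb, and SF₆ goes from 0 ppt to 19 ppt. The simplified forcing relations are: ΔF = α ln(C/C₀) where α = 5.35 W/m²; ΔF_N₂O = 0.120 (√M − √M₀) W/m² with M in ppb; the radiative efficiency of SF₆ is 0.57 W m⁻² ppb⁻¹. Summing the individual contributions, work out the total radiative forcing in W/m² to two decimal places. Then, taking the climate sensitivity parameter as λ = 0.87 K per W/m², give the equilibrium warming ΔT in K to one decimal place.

CO₂: 5.35 × ln(798/388) = 5.35 × ln(2.05670) = 5.35 × 0.72110 = 3.8579 W/m².
N₂O: 0.120 × (√406 − √280) = 0.120 × (20.1494 − 16.7332) = 0.120 × 3.4162 = 0.4099 W/m².
SF₆: Δ = 19 − 0 = 19 ppt = 0.019 ppb; ΔF = 0.57 × 0.019 = 0.0108 W/m².
Total ΔF = 3.8579 + 0.4099 + 0.0108 = 4.2786 W/m².
ΔT = λ ΔF = 0.87 × 4.28 = 3.7236 K.

ΔF = 4.28 W/m²; ΔT = 3.7 K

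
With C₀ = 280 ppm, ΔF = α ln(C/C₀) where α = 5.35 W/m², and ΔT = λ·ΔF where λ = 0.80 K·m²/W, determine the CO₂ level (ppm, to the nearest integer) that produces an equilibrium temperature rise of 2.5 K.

C ≈ 502 ppm

Required forcing: ΔF = ΔT/λ = 2.5/0.80 = 3.1250 W/m².
Then ln(C/280) = ΔF/5.35 = 3.1250/5.35 = 0.58411.
So C = 280 × e^0.58411 = 280 × 1.79339 = 502.15 ppm.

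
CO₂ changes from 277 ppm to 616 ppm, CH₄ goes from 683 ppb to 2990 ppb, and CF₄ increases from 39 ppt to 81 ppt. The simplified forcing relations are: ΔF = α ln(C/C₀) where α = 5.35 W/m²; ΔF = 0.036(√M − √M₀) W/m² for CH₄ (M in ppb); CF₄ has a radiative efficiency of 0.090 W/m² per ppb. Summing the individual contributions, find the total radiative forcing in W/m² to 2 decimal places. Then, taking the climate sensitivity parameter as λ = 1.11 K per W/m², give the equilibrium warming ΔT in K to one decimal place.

ΔF = 5.31 W/m²; ΔT = 5.9 K

CO₂: 5.35 × ln(616/277) = 5.35 × ln(2.22383) = 5.35 × 0.79923 = 4.2759 W/m².
CH₄: 0.036 × (√2990 − √683) = 0.036 × (54.6809 − 26.1343) = 0.036 × 28.5466 = 1.0277 W/m².
CF₄: Δ = 81 − 39 = 42 ppt = 0.042 ppb; ΔF = 0.090 × 0.042 = 0.0038 W/m².
Total ΔF = 4.2759 + 1.0277 + 0.0038 = 5.3074 W/m².
ΔT = λ ΔF = 1.11 × 5.31 = 5.8941 K.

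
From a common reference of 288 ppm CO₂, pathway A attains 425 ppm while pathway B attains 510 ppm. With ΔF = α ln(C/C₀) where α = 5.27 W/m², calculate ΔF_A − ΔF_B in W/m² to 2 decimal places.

ΔF_A = 5.27 ln(425/288) = 5.27 × 0.38913 = 2.0507 W/m².
ΔF_B = 5.27 ln(510/288) = 5.27 × 0.57145 = 3.0115 W/m².
Difference: 2.0507 − 3.0115 = -0.9608 W/m².
(Equivalently, ΔF_A − ΔF_B = 5.27 ln(425/510) = 5.27 × -0.18232 = -0.9608 W/m².)

ΔF_A − ΔF_B = -0.96 W/m²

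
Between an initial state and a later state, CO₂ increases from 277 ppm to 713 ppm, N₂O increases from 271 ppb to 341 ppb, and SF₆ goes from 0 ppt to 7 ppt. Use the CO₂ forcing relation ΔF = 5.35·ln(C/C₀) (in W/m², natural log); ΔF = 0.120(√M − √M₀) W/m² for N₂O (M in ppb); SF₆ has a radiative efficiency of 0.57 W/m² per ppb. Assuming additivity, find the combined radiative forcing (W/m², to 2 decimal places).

CO₂: 5.35 × ln(713/277) = 5.35 × ln(2.57401) = 5.35 × 0.94546 = 5.0582 W/m².
N₂O: 0.120 × (√341 − √271) = 0.120 × (18.4662 − 16.4621) = 0.120 × 2.0041 = 0.2405 W/m².
SF₆: Δ = 7 − 0 = 7 ppt = 0.007 ppb; ΔF = 0.57 × 0.007 = 0.0040 W/m².
Total ΔF = 5.0582 + 0.2405 + 0.0040 = 5.3027 W/m².

ΔF = 5.30 W/m²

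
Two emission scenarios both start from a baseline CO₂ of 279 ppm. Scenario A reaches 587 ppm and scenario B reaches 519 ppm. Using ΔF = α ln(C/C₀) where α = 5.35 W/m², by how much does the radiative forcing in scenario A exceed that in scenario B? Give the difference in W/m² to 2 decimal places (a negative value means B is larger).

ΔF_A = 5.35 ln(587/279) = 5.35 × 0.74381 = 3.9794 W/m².
ΔF_B = 5.35 ln(519/279) = 5.35 × 0.62069 = 3.3207 W/m².
Difference: 3.9794 − 3.3207 = 0.6587 W/m².

ΔF_A − ΔF_B = 0.66 W/m²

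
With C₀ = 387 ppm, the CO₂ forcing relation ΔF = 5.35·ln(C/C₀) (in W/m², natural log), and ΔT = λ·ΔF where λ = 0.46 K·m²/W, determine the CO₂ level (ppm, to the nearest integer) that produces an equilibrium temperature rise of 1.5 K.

C ≈ 712 ppm

Required forcing: ΔF = ΔT/λ = 1.5/0.46 = 3.2609 W/m².
Then ln(C/387) = ΔF/5.35 = 3.2609/5.35 = 0.60951.
So C = 387 × e^0.60951 = 387 × 1.83953 = 711.90 ppm.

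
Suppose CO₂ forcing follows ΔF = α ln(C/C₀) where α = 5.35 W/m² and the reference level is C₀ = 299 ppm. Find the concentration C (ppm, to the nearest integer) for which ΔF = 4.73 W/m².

C ≈ 724 ppm

Set 5.35 ln(C/299) = 4.73, so ln(C/299) = 4.73/5.35 = 0.88411.
Then C/299 = e^0.88411 = 2.42083, giving C = 299 × 2.42083 = 723.83 ppm.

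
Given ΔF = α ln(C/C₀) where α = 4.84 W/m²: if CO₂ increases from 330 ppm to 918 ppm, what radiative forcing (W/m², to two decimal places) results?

ΔF = 4.95 W/m²

CO₂: 4.84 × ln(918/330) = 4.84 × ln(2.78182) = 4.84 × 1.02311 = 4.9519 W/m².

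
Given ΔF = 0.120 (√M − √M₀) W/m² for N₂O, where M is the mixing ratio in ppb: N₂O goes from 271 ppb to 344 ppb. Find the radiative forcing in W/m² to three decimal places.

ΔF = 0.250 W/m²

N₂O: 0.120 × (√344 − √271) = 0.120 × (18.5472 − 16.4621) = 0.120 × 2.0851 = 0.2502 W/m².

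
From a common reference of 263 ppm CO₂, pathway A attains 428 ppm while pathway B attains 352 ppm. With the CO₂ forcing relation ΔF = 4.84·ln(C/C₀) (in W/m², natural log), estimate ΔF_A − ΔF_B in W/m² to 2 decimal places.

ΔF_A − ΔF_B = 0.95 W/m²

ΔF_A = 4.84 ln(428/263) = 4.84 × 0.48697 = 2.3569 W/m².
ΔF_B = 4.84 ln(352/263) = 4.84 × 0.29148 = 1.4108 W/m².
Difference: 2.3569 − 1.4108 = 0.9461 W/m².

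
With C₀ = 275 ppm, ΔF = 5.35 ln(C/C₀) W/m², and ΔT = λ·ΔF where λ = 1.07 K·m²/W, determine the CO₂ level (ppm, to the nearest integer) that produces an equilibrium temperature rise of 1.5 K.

C ≈ 357 ppm

Required forcing: ΔF = ΔT/λ = 1.5/1.07 = 1.4019 W/m².
Then ln(C/275) = ΔF/5.35 = 1.4019/5.35 = 0.26204.
So C = 275 × e^0.26204 = 275 × 1.29958 = 357.38 ppm.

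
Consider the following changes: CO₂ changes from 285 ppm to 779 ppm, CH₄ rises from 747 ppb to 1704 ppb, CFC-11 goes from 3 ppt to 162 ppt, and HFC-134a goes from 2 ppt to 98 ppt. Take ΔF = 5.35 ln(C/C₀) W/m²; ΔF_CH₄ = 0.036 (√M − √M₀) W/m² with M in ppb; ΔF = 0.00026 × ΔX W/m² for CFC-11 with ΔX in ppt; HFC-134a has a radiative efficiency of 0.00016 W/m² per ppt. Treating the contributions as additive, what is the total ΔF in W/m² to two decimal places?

ΔF = 5.94 W/m²

CO₂: 5.35 × ln(779/285) = 5.35 × ln(2.73333) = 5.35 × 1.00552 = 5.3795 W/m².
CH₄: 0.036 × (√1704 − √747) = 0.036 × (41.2795 − 27.3313) = 0.036 × 13.9482 = 0.5021 W/m².
CFC-11: ΔF = 0.00026 × (162 − 3) = 0.00026 × 159 = 0.0413 W/m².
HFC-134a: ΔF = 0.00016 × (98 − 2) = 0.00016 × 96 = 0.0154 W/m².
Total ΔF = 5.3795 + 0.5021 + 0.0413 + 0.0154 = 5.9383 W/m².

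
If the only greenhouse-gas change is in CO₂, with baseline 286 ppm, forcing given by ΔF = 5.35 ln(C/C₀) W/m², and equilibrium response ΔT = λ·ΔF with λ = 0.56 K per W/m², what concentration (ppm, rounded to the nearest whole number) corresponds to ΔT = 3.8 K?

C ≈ 1017 ppm

Required forcing: ΔF = ΔT/λ = 3.8/0.56 = 6.7857 W/m².
Then ln(C/286) = ΔF/5.35 = 6.7857/5.35 = 1.26836.
So C = 286 × e^1.26836 = 286 × 3.55502 = 1016.74 ppm.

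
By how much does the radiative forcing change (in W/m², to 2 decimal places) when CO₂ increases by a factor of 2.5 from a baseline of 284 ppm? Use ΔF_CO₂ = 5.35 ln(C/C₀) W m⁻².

ΔF = 4.90 W/m²

ΔF = 5.35 × ln(2.5) = 5.35 × 0.91629 = 4.9022 W/m².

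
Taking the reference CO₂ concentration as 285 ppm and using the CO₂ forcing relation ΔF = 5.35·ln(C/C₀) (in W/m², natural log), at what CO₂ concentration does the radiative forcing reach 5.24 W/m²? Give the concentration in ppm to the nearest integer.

Set 5.35 ln(C/285) = 5.24, so ln(C/285) = 5.24/5.35 = 0.97944.
Then C/285 = e^0.97944 = 2.66296, giving C = 285 × 2.66296 = 758.94 ppm.

C ≈ 759 ppm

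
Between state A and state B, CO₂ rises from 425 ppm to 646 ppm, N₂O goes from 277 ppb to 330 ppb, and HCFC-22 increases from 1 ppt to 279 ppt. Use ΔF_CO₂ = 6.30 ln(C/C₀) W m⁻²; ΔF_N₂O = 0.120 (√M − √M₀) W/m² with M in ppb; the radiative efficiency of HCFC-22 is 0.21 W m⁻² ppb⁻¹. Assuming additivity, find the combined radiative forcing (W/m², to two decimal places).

CO₂: 6.30 × ln(646/425) = 6.30 × ln(1.52000) = 6.30 × 0.41871 = 2.6379 W/m².
N₂O: 0.120 × (√330 − √277) = 0.120 × (18.1659 − 16.6433) = 0.120 × 1.5226 = 0.1827 W/m².
HCFC-22: Δ = 279 − 1 = 278 ppt = 0.278 ppb; ΔF = 0.21 × 0.278 = 0.0584 W/m².
Total ΔF = 2.6379 + 0.1827 + 0.0584 = 2.8790 W/m².

ΔF = 2.88 W/m²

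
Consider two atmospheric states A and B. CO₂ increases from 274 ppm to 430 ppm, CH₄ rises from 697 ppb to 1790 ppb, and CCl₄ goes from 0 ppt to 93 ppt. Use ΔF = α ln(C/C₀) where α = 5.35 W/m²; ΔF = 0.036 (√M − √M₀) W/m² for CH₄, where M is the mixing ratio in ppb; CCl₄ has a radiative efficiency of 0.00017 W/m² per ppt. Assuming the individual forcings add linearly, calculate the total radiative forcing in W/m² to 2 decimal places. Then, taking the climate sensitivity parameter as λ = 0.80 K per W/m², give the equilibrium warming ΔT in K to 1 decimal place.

ΔF = 3.00 W/m²; ΔT = 2.4 K

CO₂: 5.35 × ln(430/274) = 5.35 × ln(1.56934) = 5.35 × 0.45066 = 2.4110 W/m².
CH₄: 0.036 × (√1790 − √697) = 0.036 × (42.3084 − 26.4008) = 0.036 × 15.9076 = 0.5727 W/m².
CCl₄: ΔF = 0.00017 × (93 − 0) = 0.00017 × 93 = 0.0158 W/m².
Total ΔF = 2.4110 + 0.5727 + 0.0158 = 2.9995 W/m².
ΔT = λ ΔF = 0.80 × 3.00 = 2.4000 K.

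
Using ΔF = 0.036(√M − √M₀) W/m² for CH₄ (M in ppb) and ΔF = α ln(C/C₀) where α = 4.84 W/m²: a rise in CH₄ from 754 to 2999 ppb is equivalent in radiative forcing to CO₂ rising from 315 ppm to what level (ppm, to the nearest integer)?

C ≈ 386 ppm

CH₄ forcing: 0.036 × (√2999 − √754) = 0.036 × (54.7631 − 27.4591) = 0.036 × 27.3040 = 0.98294 W/m².
Set 4.84 ln(C/315) = 0.98294: ln(C/315) = 0.98294/4.84 = 0.20309, so C = 315 × e^0.20309 = 315 × 1.22518 = 385.93 ppm.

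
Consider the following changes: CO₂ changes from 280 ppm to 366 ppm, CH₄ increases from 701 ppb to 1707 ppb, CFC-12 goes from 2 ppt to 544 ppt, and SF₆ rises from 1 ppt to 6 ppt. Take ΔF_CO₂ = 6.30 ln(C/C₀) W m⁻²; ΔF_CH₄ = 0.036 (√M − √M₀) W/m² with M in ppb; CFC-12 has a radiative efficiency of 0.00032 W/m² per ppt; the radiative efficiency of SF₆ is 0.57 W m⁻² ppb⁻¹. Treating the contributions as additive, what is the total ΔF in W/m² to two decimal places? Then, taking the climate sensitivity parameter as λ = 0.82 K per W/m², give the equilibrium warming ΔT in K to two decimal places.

ΔF = 2.40 W/m²; ΔT = 1.97 K

CO₂: 6.30 × ln(366/280) = 6.30 × ln(1.30714) = 6.30 × 0.26784 = 1.6874 W/m².
CH₄: 0.036 × (√1707 − √701) = 0.036 × (41.3159 − 26.4764) = 0.036 × 14.8395 = 0.5342 W/m².
CFC-12: ΔF = 0.00032 × (544 − 2) = 0.00032 × 542 = 0.1734 W/m².
SF₆: Δ = 6 − 1 = 5 ppt = 0.005 ppb; ΔF = 0.57 × 0.005 = 0.0029 W/m².
Total ΔF = 1.6874 + 0.5342 + 0.1734 + 0.0029 = 2.3979 W/m².
ΔT = λ ΔF = 0.82 × 2.40 = 1.9680 K.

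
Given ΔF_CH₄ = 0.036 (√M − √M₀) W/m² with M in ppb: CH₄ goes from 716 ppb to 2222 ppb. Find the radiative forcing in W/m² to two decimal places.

CH₄: 0.036 × (√2222 − √716) = 0.036 × (47.1381 − 26.7582) = 0.036 × 20.3799 = 0.7337 W/m².

ΔF = 0.73 W/m²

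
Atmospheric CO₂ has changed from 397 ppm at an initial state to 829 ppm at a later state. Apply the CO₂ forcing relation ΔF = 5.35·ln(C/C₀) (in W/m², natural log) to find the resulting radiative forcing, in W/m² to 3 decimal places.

CO₂: 5.35 × ln(829/397) = 5.35 × ln(2.08816) = 5.35 × 0.73628 = 3.9391 W/m².

ΔF = 3.939 W/m²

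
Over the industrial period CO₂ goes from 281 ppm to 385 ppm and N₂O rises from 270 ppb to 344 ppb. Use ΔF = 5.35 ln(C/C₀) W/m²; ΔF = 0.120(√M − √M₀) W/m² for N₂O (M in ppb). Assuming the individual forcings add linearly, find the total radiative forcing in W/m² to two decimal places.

ΔF = 1.94 W/m²

CO₂: 5.35 × ln(385/281) = 5.35 × ln(1.37011) = 5.35 × 0.31489 = 1.6847 W/m².
N₂O: 0.120 × (√344 − √270) = 0.120 × (18.5472 − 16.4317) = 0.120 × 2.1155 = 0.2539 W/m².
Total ΔF = 1.6847 + 0.2539 = 1.9386 W/m².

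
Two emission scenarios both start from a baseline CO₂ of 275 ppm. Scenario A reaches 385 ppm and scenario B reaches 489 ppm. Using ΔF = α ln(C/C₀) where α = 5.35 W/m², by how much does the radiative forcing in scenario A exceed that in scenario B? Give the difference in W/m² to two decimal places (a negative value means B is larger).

ΔF_A − ΔF_B = -1.28 W/m²

ΔF_A = 5.35 ln(385/275) = 5.35 × 0.33647 = 1.8001 W/m².
ΔF_B = 5.35 ln(489/275) = 5.35 × 0.57559 = 3.0794 W/m².
Difference: 1.8001 − 3.0794 = -1.2793 W/m².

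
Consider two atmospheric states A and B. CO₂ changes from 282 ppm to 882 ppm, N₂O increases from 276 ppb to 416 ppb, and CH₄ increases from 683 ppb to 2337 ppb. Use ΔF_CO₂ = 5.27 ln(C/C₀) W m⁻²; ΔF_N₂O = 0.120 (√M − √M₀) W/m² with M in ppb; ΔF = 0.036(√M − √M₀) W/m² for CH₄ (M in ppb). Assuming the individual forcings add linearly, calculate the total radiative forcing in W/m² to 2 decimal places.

ΔF = 7.26 W/m²

CO₂: 5.27 × ln(882/282) = 5.27 × ln(3.12766) = 5.27 × 1.14029 = 6.0093 W/m².
N₂O: 0.120 × (√416 − √276) = 0.120 × (20.3961 − 16.6132) = 0.120 × 3.7829 = 0.4539 W/m².
CH₄: 0.036 × (√2337 − √683) = 0.036 × (48.3425 − 26.1343) = 0.036 × 22.2082 = 0.7995 W/m².
Total ΔF = 6.0093 + 0.4539 + 0.7995 = 7.2627 W/m².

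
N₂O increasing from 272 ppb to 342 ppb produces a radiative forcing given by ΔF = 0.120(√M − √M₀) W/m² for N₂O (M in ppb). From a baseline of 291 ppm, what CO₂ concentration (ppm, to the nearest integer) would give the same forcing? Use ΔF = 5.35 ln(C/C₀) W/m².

C ≈ 304 ppm

N₂O forcing: 0.120 × (√342 − √272) = 0.120 × (18.4932 − 16.4924) = 0.120 × 2.0008 = 0.24010 W/m².
Set 5.35 ln(C/291) = 0.24010: ln(C/291) = 0.24010/5.35 = 0.04488, so C = 291 × e^0.04488 = 291 × 1.04590 = 304.36 ppm.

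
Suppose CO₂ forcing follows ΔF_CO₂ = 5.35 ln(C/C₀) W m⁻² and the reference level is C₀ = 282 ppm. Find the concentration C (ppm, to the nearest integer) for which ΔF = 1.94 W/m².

C ≈ 405 ppm

Set 5.35 ln(C/282) = 1.94, so ln(C/282) = 1.94/5.35 = 0.36262.
Then C/282 = e^0.36262 = 1.43709, giving C = 282 × 1.43709 = 405.26 ppm.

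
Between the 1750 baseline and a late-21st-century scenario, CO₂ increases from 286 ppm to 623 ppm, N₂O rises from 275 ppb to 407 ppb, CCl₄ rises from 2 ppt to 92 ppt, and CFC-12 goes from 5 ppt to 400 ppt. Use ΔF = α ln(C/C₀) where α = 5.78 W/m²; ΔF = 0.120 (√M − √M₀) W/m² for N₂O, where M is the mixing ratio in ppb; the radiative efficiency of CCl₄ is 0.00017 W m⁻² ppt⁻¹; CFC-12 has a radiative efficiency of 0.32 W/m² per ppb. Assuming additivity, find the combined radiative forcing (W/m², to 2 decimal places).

ΔF = 5.07 W/m²

CO₂: 5.78 × ln(623/286) = 5.78 × ln(2.17832) = 5.78 × 0.77855 = 4.5000 W/m².
N₂O: 0.120 × (√407 − √275) = 0.120 × (20.1742 − 16.5831) = 0.120 × 3.5911 = 0.4309 W/m².
CCl₄: ΔF = 0.00017 × (92 − 2) = 0.00017 × 90 = 0.0153 W/m².
CFC-12: Δ = 400 − 5 = 395 ppt = 0.395 ppb; ΔF = 0.32 × 0.395 = 0.1264 W/m².
Total ΔF = 4.5000 + 0.4309 + 0.0153 + 0.1264 = 5.0726 W/m².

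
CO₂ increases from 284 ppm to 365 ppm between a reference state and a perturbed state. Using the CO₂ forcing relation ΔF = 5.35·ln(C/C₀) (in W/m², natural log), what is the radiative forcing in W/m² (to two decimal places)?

ΔF = 1.34 W/m²

CO₂: 5.35 × ln(365/284) = 5.35 × ln(1.28521) = 5.35 × 0.25092 = 1.3424 W/m².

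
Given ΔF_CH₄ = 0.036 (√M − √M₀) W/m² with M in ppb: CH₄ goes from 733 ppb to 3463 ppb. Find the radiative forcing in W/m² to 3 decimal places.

ΔF = 1.144 W/m²

CH₄: 0.036 × (√3463 − √733) = 0.036 × (58.8473 − 27.0740) = 0.036 × 31.7733 = 1.1438 W/m².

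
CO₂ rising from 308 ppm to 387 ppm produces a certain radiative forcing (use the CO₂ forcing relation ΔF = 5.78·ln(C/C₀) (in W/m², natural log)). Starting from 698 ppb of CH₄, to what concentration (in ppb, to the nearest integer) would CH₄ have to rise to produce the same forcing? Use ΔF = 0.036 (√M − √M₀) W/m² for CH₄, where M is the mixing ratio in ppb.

CO₂ forcing: 5.78 × ln(387/308) = 5.78 × 0.228325 = 1.31972 W/m².
Set 0.036(√M − √698) = 1.31972: √M = 1.31972/0.036 + √698 = 36.6589 + 26.4197 = 63.0786.
M = (63.0786)² = 3978.91 ppb.

M ≈ 3979 ppb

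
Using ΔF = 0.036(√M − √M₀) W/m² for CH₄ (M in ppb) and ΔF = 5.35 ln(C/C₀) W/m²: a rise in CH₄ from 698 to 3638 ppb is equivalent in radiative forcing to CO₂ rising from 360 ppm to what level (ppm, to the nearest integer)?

C ≈ 452 ppm

CH₄ forcing: 0.036 × (√3638 − √698) = 0.036 × (60.3158 − 26.4197) = 0.036 × 33.8961 = 1.22026 W/m².
Set 5.35 ln(C/360) = 1.22026: ln(C/360) = 1.22026/5.35 = 0.22809, so C = 360 × e^0.22809 = 360 × 1.25620 = 452.23 ppm.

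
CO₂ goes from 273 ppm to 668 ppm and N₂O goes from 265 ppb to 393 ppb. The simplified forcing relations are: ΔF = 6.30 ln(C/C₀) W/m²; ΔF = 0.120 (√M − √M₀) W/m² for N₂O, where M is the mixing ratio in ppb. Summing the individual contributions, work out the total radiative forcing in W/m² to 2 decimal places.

ΔF = 6.06 W/m²

CO₂: 6.30 × ln(668/273) = 6.30 × ln(2.44689) = 6.30 × 0.89482 = 5.6374 W/m².
N₂O: 0.120 × (√393 − √265) = 0.120 × (19.8242 − 16.2788) = 0.120 × 3.5454 = 0.4254 W/m².
Total ΔF = 5.6374 + 0.4254 = 6.0628 W/m².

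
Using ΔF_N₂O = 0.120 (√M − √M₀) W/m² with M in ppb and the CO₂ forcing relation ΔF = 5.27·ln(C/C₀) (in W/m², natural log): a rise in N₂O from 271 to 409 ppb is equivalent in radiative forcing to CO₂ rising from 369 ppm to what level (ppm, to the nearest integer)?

N₂O forcing: 0.120 × (√409 − √271) = 0.120 × (20.2237 − 16.4621) = 0.120 × 3.7616 = 0.45139 W/m².
Set 5.27 ln(C/369) = 0.45139: ln(C/369) = 0.45139/5.27 = 0.08565, so C = 369 × e^0.08565 = 369 × 1.08942 = 402.00 ppm.

C ≈ 402 ppm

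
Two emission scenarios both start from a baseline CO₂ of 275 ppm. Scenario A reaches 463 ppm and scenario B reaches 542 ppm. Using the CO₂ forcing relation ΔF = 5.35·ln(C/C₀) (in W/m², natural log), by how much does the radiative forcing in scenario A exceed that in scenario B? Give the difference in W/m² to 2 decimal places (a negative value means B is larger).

ΔF_A = 5.35 ln(463/275) = 5.35 × 0.52096 = 2.7871 W/m².
ΔF_B = 5.35 ln(542/275) = 5.35 × 0.67849 = 3.6299 W/m².
Difference: 2.7871 − 3.6299 = -0.8428 W/m².
(Equivalently, ΔF_A − ΔF_B = 5.35 ln(463/542) = 5.35 × -0.15754 = -0.8428 W/m².)

ΔF_A − ΔF_B = -0.84 W/m²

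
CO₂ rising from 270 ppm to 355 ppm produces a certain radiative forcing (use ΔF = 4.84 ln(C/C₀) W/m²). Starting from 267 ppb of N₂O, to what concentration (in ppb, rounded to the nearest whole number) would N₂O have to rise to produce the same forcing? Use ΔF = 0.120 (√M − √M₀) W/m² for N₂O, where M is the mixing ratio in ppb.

M ≈ 750 ppb

CO₂ forcing: 4.84 × ln(355/270) = 4.84 × 0.273696 = 1.32469 W/m².
Set 0.120(√M − √267) = 1.32469: √M = 1.32469/0.120 + √267 = 11.0391 + 16.3401 = 27.3792.
M = (27.3792)² = 749.62 ppb.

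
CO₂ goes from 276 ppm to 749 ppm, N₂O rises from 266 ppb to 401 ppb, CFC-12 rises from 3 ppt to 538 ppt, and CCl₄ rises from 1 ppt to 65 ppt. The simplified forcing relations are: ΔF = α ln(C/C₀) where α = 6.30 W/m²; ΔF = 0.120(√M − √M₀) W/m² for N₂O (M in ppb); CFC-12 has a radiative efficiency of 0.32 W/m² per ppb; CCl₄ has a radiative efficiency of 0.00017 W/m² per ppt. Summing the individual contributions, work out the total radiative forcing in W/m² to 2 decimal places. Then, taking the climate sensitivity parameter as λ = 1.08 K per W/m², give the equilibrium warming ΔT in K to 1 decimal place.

ΔF = 6.92 W/m²; ΔT = 7.5 K

CO₂: 6.30 × ln(749/276) = 6.30 × ln(2.71377) = 6.30 × 0.99834 = 6.2895 W/m².
N₂O: 0.120 × (√401 − √266) = 0.120 × (20.0250 − 16.3095) = 0.120 × 3.7155 = 0.4459 W/m².
CFC-12: Δ = 538 − 3 = 535 ppt = 0.535 ppb; ΔF = 0.32 × 0.535 = 0.1712 W/m².
CCl₄: ΔF = 0.00017 × (65 − 1) = 0.00017 × 64 = 0.0109 W/m².
Total ΔF = 6.2895 + 0.4459 + 0.1712 + 0.0109 = 6.9175 W/m².
ΔT = λ ΔF = 1.08 × 6.92 = 7.4736 K.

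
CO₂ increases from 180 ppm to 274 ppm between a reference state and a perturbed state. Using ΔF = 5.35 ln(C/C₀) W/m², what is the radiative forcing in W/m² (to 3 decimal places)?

ΔF = 2.248 W/m²

CO₂: 5.35 × ln(274/180) = 5.35 × ln(1.52222) = 5.35 × 0.42017 = 2.2479 W/m².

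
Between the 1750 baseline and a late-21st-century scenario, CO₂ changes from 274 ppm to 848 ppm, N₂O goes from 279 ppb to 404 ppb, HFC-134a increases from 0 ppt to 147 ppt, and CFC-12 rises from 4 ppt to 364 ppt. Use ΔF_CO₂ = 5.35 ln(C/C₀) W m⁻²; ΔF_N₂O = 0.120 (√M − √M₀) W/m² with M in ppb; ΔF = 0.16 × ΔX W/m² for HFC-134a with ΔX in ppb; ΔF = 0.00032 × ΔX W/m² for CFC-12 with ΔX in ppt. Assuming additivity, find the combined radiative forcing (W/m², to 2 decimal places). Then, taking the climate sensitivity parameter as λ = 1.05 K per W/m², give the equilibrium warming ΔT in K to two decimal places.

CO₂: 5.35 × ln(848/274) = 5.35 × ln(3.09489) = 5.35 × 1.12975 = 6.0442 W/m².
N₂O: 0.120 × (√404 − √279) = 0.120 × (20.0998 − 16.7033) = 0.120 × 3.3965 = 0.4076 W/m².
HFC-134a: Δ = 147 − 0 = 147 ppt = 0.147 ppb; ΔF = 0.16 × 0.147 = 0.0235 W/m².
CFC-12: ΔF = 0.00032 × (364 − 4) = 0.00032 × 360 = 0.1152 W/m².
Total ΔF = 6.0442 + 0.4076 + 0.0235 + 0.1152 = 6.5905 W/m².
ΔT = λ ΔF = 1.05 × 6.59 = 6.9195 K.

ΔF = 6.59 W/m²; ΔT = 6.92 K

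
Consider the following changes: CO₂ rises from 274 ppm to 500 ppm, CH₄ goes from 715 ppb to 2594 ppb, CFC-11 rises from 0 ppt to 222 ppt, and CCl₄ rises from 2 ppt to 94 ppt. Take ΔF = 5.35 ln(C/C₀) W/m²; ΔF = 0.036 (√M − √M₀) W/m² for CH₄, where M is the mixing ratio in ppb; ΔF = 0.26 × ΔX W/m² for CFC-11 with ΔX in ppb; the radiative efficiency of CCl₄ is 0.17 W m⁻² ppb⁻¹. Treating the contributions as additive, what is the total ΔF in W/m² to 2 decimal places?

ΔF = 4.16 W/m²

CO₂: 5.35 × ln(500/274) = 5.35 × ln(1.82482) = 5.35 × 0.60148 = 3.2179 W/m².
CH₄: 0.036 × (√2594 − √715) = 0.036 × (50.9313 − 26.7395) = 0.036 × 24.1918 = 0.8709 W/m².
CFC-11: Δ = 222 − 0 = 222 ppt = 0.222 ppb; ΔF = 0.26 × 0.222 = 0.0577 W/m².
CCl₄: Δ = 94 − 2 = 92 ppt = 0.092 ppb; ΔF = 0.17 × 0.092 = 0.0156 W/m².
Total ΔF = 3.2179 + 0.8709 + 0.0577 + 0.0156 = 4.1621 W/m².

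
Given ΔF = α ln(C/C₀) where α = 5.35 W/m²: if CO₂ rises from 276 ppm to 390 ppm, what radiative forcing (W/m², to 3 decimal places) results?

CO₂: 5.35 × ln(390/276) = 5.35 × ln(1.41304) = 5.35 × 0.34574 = 1.8497 W/m².

ΔF = 1.850 W/m²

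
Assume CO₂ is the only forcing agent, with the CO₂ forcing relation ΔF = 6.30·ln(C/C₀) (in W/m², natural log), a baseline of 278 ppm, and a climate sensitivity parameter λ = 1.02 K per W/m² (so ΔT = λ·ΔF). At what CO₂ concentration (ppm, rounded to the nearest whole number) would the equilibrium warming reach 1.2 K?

C ≈ 335 ppm

Required forcing: ΔF = ΔT/λ = 1.2/1.02 = 1.1765 W/m².
Then ln(C/278) = ΔF/6.30 = 1.1765/6.30 = 0.18675.
So C = 278 × e^0.18675 = 278 × 1.20533 = 335.08 ppm.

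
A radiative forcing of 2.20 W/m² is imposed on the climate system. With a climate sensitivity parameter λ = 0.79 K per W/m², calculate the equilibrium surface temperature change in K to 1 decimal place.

ΔT = λ ΔF = 0.79 × 2.20 = 1.7380 K.

ΔT = 1.7 K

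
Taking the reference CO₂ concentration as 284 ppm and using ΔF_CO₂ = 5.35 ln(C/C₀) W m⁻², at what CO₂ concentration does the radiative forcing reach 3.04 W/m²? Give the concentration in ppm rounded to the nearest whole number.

Set 5.35 ln(C/284) = 3.04, so ln(C/284) = 3.04/5.35 = 0.56822.
Then C/284 = e^0.56822 = 1.76512, giving C = 284 × 1.76512 = 501.29 ppm.

C ≈ 501 ppm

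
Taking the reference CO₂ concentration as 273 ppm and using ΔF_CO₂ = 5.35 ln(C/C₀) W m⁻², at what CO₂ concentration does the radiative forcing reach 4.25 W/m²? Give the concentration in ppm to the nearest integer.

C ≈ 604 ppm

Set 5.35 ln(C/273) = 4.25, so ln(C/273) = 4.25/5.35 = 0.79439.
Then C/273 = e^0.79439 = 2.21309, giving C = 273 × 2.21309 = 604.17 ppm.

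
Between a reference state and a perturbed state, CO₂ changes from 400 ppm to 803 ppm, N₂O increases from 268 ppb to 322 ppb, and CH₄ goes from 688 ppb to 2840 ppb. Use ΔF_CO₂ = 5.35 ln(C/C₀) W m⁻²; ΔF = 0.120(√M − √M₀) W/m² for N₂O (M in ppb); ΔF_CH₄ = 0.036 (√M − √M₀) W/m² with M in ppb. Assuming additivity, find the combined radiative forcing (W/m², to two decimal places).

CO₂: 5.35 × ln(803/400) = 5.35 × ln(2.00750) = 5.35 × 0.69689 = 3.7284 W/m².
N₂O: 0.120 × (√322 − √268) = 0.120 × (17.9444 − 16.3707) = 0.120 × 1.5737 = 0.1888 W/m².
CH₄: 0.036 × (√2840 − √688) = 0.036 × (53.2917 − 26.2298) = 0.036 × 27.0619 = 0.9742 W/m².
Total ΔF = 3.7284 + 0.1888 + 0.9742 = 4.8914 W/m².

ΔF = 4.89 W/m²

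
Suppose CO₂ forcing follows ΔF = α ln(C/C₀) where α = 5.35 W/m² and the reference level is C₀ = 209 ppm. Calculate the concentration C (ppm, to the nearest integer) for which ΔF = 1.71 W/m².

Set 5.35 ln(C/209) = 1.71, so ln(C/209) = 1.71/5.35 = 0.31963.
Then C/209 = e^0.31963 = 1.37662, giving C = 209 × 1.37662 = 287.71 ppm.

C ≈ 288 ppm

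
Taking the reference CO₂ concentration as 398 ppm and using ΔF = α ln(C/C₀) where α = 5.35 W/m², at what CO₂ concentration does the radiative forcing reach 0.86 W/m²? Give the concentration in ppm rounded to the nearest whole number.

C ≈ 467 ppm

Set 5.35 ln(C/398) = 0.86, so ln(C/398) = 0.86/5.35 = 0.16075.
Then C/398 = e^0.16075 = 1.17439, giving C = 398 × 1.17439 = 467.41 ppm.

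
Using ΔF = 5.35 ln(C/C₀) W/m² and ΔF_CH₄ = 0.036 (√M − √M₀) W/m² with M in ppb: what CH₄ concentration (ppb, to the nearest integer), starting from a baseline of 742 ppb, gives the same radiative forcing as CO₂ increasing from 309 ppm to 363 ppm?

CO₂ forcing: 5.35 × ln(363/309) = 5.35 × 0.161062 = 0.86168 W/m².
Set 0.036(√M − √742) = 0.86168: √M = 0.86168/0.036 + √742 = 23.9356 + 27.2397 = 51.1753.
M = (51.1753)² = 2618.91 ppb.

M ≈ 2619 ppb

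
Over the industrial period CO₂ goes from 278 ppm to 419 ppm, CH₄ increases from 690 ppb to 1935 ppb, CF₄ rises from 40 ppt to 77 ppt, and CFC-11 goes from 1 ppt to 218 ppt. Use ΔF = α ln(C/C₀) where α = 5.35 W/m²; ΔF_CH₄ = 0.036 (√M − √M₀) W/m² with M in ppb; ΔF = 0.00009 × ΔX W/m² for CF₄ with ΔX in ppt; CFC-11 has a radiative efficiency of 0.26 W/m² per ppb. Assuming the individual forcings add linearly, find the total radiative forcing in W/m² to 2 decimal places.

ΔF = 2.89 W/m²

CO₂: 5.35 × ln(419/278) = 5.35 × ln(1.50719) = 5.35 × 0.41025 = 2.1948 W/m².
CH₄: 0.036 × (√1935 − √690) = 0.036 × (43.9886 − 26.2679) = 0.036 × 17.7207 = 0.6379 W/m².
CF₄: ΔF = 0.00009 × (77 − 40) = 0.00009 × 37 = 0.0033 W/m².
CFC-11: Δ = 218 − 1 = 217 ppt = 0.217 ppb; ΔF = 0.26 × 0.217 = 0.0564 W/m².
Total ΔF = 2.1948 + 0.6379 + 0.0033 + 0.0564 = 2.8924 W/m².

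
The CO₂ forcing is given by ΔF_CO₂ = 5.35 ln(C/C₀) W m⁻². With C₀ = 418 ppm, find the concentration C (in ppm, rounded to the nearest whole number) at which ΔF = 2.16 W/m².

C ≈ 626 ppm

Set 5.35 ln(C/418) = 2.16, so ln(C/418) = 2.16/5.35 = 0.40374.
Then C/418 = e^0.40374 = 1.49741, giving C = 418 × 1.49741 = 625.92 ppm.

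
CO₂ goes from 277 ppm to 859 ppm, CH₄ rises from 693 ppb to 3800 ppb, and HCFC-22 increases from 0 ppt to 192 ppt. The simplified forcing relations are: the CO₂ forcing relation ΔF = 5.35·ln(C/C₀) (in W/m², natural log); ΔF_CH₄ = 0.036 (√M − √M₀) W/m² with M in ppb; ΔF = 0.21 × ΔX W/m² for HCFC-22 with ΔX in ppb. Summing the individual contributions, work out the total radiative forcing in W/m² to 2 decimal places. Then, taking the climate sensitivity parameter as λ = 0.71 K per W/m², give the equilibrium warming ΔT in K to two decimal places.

ΔF = 7.37 W/m²; ΔT = 5.23 K

CO₂: 5.35 × ln(859/277) = 5.35 × ln(3.10108) = 5.35 × 1.13175 = 6.0549 W/m².
CH₄: 0.036 × (√3800 − √693) = 0.036 × (61.6441 − 26.3249) = 0.036 × 35.3192 = 1.2715 W/m².
HCFC-22: Δ = 192 − 0 = 192 ppt = 0.192 ppb; ΔF = 0.21 × 0.192 = 0.0403 W/m².
Total ΔF = 6.0549 + 1.2715 + 0.0403 = 7.3667 W/m².
ΔT = λ ΔF = 0.71 × 7.37 = 5.2327 K.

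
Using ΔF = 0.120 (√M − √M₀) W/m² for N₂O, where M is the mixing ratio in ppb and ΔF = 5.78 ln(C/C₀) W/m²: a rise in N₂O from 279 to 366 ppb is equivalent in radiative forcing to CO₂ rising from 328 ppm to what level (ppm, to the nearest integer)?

N₂O forcing: 0.120 × (√366 − √279) = 0.120 × (19.1311 − 16.7033) = 0.120 × 2.4278 = 0.29134 W/m².
Set 5.78 ln(C/328) = 0.29134: ln(C/328) = 0.29134/5.78 = 0.05040, so C = 328 × e^0.05040 = 328 × 1.05169 = 344.95 ppm.

C ≈ 345 ppm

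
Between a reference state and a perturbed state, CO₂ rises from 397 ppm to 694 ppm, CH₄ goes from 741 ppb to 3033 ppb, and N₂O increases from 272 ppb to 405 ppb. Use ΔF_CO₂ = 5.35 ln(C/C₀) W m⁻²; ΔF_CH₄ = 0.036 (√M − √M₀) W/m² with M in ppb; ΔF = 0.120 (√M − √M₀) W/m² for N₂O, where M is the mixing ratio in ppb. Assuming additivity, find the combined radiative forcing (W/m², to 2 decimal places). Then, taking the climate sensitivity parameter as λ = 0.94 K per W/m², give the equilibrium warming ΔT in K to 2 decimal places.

ΔF = 4.43 W/m²; ΔT = 4.16 K

CO₂: 5.35 × ln(694/397) = 5.35 × ln(1.74811) = 5.35 × 0.55854 = 2.9882 W/m².
CH₄: 0.036 × (√3033 − √741) = 0.036 × (55.0727 − 27.2213) = 0.036 × 27.8514 = 1.0027 W/m².
N₂O: 0.120 × (√405 − √272) = 0.120 × (20.1246 − 16.4924) = 0.120 × 3.6322 = 0.4359 W/m².
Total ΔF = 2.9882 + 1.0027 + 0.4359 = 4.4268 W/m².
ΔT = λ ΔF = 0.94 × 4.43 = 4.1642 K.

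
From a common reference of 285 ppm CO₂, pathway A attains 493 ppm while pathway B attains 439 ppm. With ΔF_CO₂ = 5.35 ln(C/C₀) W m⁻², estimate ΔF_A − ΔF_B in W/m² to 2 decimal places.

ΔF_A − ΔF_B = 0.62 W/m²

ΔF_A = 5.35 ln(493/285) = 5.35 × 0.54802 = 2.9319 W/m².
ΔF_B = 5.35 ln(439/285) = 5.35 × 0.43201 = 2.3113 W/m².
Difference: 2.9319 − 2.3113 = 0.6206 W/m².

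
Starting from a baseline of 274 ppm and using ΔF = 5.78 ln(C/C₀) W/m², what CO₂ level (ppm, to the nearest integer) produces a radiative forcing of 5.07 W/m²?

Set 5.78 ln(C/274) = 5.07, so ln(C/274) = 5.07/5.78 = 0.87716.
Then C/274 = e^0.87716 = 2.40406, giving C = 274 × 2.40406 = 658.71 ppm.

C ≈ 659 ppm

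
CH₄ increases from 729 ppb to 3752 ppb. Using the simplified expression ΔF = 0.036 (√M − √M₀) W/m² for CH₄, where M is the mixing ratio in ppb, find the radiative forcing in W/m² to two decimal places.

CH₄: 0.036 × (√3752 − √729) = 0.036 × (61.2536 − 27.0000) = 0.036 × 34.2536 = 1.2331 W/m².

ΔF = 1.23 W/m²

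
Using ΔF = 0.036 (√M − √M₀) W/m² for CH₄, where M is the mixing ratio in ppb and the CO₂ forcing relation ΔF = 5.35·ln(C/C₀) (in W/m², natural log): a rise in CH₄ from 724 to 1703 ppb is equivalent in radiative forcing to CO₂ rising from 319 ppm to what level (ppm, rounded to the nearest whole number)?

C ≈ 351 ppm

CH₄ forcing: 0.036 × (√1703 − √724) = 0.036 × (41.2674 − 26.9072) = 0.036 × 14.3602 = 0.51697 W/m².
Set 5.35 ln(C/319) = 0.51697: ln(C/319) = 0.51697/5.35 = 0.09663, so C = 319 × e^0.09663 = 319 × 1.10145 = 351.36 ppm.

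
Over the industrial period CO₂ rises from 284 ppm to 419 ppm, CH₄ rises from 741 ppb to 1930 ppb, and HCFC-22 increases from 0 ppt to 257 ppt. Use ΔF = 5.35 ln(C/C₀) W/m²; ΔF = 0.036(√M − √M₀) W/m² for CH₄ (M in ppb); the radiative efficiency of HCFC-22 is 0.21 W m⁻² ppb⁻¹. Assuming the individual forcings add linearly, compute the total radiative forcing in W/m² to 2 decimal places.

CO₂: 5.35 × ln(419/284) = 5.35 × ln(1.47535) = 5.35 × 0.38890 = 2.0806 W/m².
CH₄: 0.036 × (√1930 − √741) = 0.036 × (43.9318 − 27.2213) = 0.036 × 16.7105 = 0.6016 W/m².
HCFC-22: Δ = 257 − 0 = 257 ppt = 0.257 ppb; ΔF = 0.21 × 0.257 = 0.0540 W/m².
Total ΔF = 2.0806 + 0.6016 + 0.0540 = 2.7362 W/m².

ΔF = 2.74 W/m²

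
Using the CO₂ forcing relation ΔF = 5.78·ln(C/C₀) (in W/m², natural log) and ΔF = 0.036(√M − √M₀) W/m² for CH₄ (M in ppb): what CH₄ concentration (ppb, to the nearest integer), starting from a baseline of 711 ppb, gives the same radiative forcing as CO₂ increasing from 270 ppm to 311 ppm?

CO₂ forcing: 5.78 × ln(311/270) = 5.78 × 0.141371 = 0.81712 W/m².
Set 0.036(√M − √711) = 0.81712: √M = 0.81712/0.036 + √711 = 22.6978 + 26.6646 = 49.3624.
M = (49.3624)² = 2436.65 ppb.

M ≈ 2437 ppb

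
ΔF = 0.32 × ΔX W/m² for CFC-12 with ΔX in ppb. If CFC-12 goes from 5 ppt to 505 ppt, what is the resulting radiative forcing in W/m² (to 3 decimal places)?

ΔF = 0.160 W/m²

CFC-12: Δ = 505 − 5 = 500 ppt = 0.500 ppb; ΔF = 0.32 × 0.500 = 0.1600 W/m².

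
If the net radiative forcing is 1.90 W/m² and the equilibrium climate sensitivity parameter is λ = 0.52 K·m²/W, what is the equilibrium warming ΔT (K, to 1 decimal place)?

ΔT = 1.0 K

ΔT = λ ΔF = 0.52 × 1.90 = 0.9880 K.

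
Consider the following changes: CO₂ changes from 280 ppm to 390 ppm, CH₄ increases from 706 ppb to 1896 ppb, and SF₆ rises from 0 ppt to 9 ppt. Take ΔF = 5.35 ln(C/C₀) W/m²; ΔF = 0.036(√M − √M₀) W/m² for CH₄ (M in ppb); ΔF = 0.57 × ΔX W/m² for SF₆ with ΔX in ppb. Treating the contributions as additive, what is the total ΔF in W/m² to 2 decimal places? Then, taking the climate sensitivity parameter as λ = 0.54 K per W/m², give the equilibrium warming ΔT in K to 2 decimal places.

CO₂: 5.35 × ln(390/280) = 5.35 × ln(1.39286) = 5.35 × 0.33136 = 1.7728 W/m².
CH₄: 0.036 × (√1896 − √706) = 0.036 × (43.5431 − 26.5707) = 0.036 × 16.9724 = 0.6110 W/m².
SF₆: Δ = 9 − 0 = 9 ppt = 0.009 ppb; ΔF = 0.57 × 0.009 = 0.0051 W/m².
Total ΔF = 1.7728 + 0.6110 + 0.0051 = 2.3889 W/m².
ΔT = λ ΔF = 0.54 × 2.39 = 1.2906 K.

ΔF = 2.39 W/m²; ΔT = 1.29 K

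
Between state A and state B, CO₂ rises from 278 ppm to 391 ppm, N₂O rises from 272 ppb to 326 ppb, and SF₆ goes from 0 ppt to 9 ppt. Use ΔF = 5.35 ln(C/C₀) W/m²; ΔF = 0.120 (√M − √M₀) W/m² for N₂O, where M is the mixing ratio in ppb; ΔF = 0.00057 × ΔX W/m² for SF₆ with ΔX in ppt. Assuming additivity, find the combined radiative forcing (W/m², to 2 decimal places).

CO₂: 5.35 × ln(391/278) = 5.35 × ln(1.40647) = 5.35 × 0.34108 = 1.8248 W/m².
N₂O: 0.120 × (√326 − √272) = 0.120 × (18.0555 − 16.4924) = 0.120 × 1.5631 = 0.1876 W/m².
SF₆: ΔF = 0.00057 × (9 − 0) = 0.00057 × 9 = 0.0051 W/m².
Total ΔF = 1.8248 + 0.1876 + 0.0051 = 2.0175 W/m².

ΔF = 2.02 W/m²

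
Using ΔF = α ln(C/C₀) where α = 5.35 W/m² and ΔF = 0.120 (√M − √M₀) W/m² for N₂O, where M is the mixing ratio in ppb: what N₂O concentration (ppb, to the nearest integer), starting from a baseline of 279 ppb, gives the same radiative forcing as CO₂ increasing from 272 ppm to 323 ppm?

M ≈ 594 ppb

CO₂ forcing: 5.35 × ln(323/272) = 5.35 × 0.171850 = 0.91940 W/m².
Set 0.120(√M − √279) = 0.91940: √M = 0.91940/0.120 + √279 = 7.6617 + 16.7033 = 24.3650.
M = (24.3650)² = 593.65 ppb.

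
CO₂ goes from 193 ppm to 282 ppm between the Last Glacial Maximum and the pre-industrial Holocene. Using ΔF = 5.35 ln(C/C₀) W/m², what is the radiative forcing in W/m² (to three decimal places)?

CO₂: 5.35 × ln(282/193) = 5.35 × ln(1.46114) = 5.35 × 0.37922 = 2.0288 W/m².

ΔF = 2.029 W/m²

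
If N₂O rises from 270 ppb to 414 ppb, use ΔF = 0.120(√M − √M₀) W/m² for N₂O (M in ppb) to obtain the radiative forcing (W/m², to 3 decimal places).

N₂O: 0.120 × (√414 − √270) = 0.120 × (20.3470 − 16.4317) = 0.120 × 3.9153 = 0.4698 W/m².

ΔF = 0.470 W/m²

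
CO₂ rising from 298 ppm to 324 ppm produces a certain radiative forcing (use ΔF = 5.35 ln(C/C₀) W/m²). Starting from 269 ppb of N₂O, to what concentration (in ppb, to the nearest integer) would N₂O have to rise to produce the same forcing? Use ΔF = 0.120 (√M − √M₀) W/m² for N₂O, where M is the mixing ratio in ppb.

M ≈ 405 ppb

CO₂ forcing: 5.35 × ln(324/298) = 5.35 × 0.083650 = 0.44753 W/m².
Set 0.120(√M − √269) = 0.44753: √M = 0.44753/0.120 + √269 = 3.7294 + 16.4012 = 20.1306.
M = (20.1306)² = 405.24 ppb.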